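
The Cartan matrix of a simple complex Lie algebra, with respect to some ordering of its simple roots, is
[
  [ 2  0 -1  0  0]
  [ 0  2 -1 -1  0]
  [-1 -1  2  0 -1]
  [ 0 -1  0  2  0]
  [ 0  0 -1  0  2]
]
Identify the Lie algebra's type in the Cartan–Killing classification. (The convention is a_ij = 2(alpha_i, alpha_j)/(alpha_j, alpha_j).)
D5

The matrix has rank 5 with 2's on the diagonal. Reading the off-diagonal entries as Dynkin edges (a single edge where a_ij = a_ji = -1; a double or triple edge where a_ij * a_ji = 2 or 3), the diagram is a chain of 3 nodes with a fork of two nodes at one end (D_5). One simple-root ordering that puts it in standard form is (alpha_4, alpha_2, alpha_3, alpha_5, alpha_1). So the algebra is type D_5, i.e. so(10).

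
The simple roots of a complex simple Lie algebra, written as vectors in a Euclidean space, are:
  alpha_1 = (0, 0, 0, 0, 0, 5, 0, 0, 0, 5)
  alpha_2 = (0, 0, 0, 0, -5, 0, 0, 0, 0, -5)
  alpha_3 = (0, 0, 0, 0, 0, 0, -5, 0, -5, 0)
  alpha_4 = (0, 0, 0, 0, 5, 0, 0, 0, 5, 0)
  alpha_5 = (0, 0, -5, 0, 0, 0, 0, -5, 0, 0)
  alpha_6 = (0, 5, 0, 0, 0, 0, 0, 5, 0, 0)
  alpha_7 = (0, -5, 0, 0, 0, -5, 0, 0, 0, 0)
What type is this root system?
Compute the Cartan integers a_ij = 2(alpha_i, alpha_j)/(alpha_j, alpha_j); the resulting 7x7 Cartan matrix is
[[2, -1, 0, 0, 0, 0, -1], [-1, 2, 0, -1, 0, 0, 0], [0, 0, 2, -1, 0, 0, 0], [0, -1, -1, 2, 0, 0, 0], [0, 0, 0, 0, 2, -1, 0], [0, 0, 0, 0, -1, 2, -1], [-1, 0, 0, 0, 0, -1, 2]].
All simple roots have the same length, so the diagram is simply laced. The associated Dynkin diagram is a chain of 7 nodes with single edges (A_7), so the type is A_7 (the algebra sl(8)).

A_7 (sl(8))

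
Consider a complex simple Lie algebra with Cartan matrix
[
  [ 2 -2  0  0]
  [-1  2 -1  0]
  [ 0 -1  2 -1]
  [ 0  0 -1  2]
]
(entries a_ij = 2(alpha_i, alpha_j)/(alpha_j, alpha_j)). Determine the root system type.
The matrix has rank 4 with 2's on the diagonal. Reading the off-diagonal entries as Dynkin edges (a single edge where a_ij = a_ji = -1; a double or triple edge where a_ij * a_ji = 2 or 3), the diagram is a chain of 4 nodes with a double edge at one end; the terminal node there is the unique long simple root (C_4). One simple-root ordering that puts it in standard form is (alpha_4, alpha_3, alpha_2, alpha_1). So the algebra is type C_4, i.e. sp(8).

C_4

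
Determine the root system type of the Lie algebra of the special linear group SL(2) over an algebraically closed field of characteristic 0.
This is sl(2), which has dimension 2^2 - 1 = 3 and rank 2 - 1 = 1 (a Cartan subalgebra is the diagonal traceless matrices). In the classification of classical Lie algebras, the special linear algebra sl(n+1) has type A_n; here n = 1, so the Dynkin diagram is a chain of 1 nodes with single edges (A_1). Hence the type is A_1.

A1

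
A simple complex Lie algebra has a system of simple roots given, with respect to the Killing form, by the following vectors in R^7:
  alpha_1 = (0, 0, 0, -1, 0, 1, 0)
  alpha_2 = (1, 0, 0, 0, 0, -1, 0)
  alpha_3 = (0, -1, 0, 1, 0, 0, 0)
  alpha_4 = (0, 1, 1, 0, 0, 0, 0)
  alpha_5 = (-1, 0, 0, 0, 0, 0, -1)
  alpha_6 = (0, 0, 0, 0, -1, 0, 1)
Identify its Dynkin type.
A6

Compute the Cartan integers a_ij = 2(alpha_i, alpha_j)/(alpha_j, alpha_j); the resulting 6x6 Cartan matrix is
[[2, -1, -1, 0, 0, 0], [-1, 2, 0, 0, -1, 0], [-1, 0, 2, -1, 0, 0], [0, 0, -1, 2, 0, 0], [0, -1, 0, 0, 2, -1], [0, 0, 0, 0, -1, 2]].
All simple roots have the same length, so the diagram is simply laced. The associated Dynkin diagram is a chain of 6 nodes with single edges (A_6), so the type is A_6 (the algebra sl(7)).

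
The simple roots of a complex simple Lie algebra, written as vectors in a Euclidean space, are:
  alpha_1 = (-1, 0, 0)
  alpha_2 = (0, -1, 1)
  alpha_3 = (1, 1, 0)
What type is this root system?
type B_3

Compute the Cartan integers a_ij = 2(alpha_i, alpha_j)/(alpha_j, alpha_j); the resulting 3x3 Cartan matrix is
[[2, 0, -1], [0, 2, -1], [-2, -1, 2]].
The roots have two lengths (squared-length ratio 2:1); the short ones are alpha_{1}. The associated Dynkin diagram is a chain of 3 nodes with a double edge at one end; the terminal node there is the unique short simple root (B_3), so the type is B_3 (the algebra so(7)).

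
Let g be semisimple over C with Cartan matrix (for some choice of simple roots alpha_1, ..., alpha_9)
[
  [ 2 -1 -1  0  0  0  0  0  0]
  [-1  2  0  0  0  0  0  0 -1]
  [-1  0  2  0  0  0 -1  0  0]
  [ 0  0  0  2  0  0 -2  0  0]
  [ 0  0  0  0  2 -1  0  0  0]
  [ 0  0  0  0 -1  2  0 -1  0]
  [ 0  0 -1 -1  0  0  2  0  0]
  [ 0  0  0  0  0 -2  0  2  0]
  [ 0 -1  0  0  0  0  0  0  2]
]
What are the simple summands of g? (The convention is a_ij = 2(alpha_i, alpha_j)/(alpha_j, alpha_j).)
C_3 ⊕ C_6

The diagram associated to this matrix has two connected components: the simple roots {alpha_5, alpha_6, alpha_8} form a chain of 3 nodes with a double edge at one end; the terminal node there is the unique long simple root (C_3), and {alpha_1, alpha_2, alpha_3, alpha_4, alpha_7, alpha_9} form a chain of 6 nodes with a double edge at one end; the terminal node there is the unique long simple root (C_6). A semisimple Lie algebra decomposes uniquely as the direct sum of simple ideals, one per connected component of its Dynkin diagram, so g ≅ C_3 ⊕ C_6 (dimension 21 + 78 = 99).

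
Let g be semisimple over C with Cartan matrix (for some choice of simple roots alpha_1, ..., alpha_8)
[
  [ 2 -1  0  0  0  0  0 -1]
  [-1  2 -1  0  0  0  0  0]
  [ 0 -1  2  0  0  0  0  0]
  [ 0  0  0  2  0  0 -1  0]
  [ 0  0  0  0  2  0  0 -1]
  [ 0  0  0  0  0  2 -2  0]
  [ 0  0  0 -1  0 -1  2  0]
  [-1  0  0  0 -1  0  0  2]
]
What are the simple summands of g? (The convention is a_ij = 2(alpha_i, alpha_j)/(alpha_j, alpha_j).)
The diagram associated to this matrix has two connected components: the simple roots {alpha_1, alpha_2, alpha_3, alpha_5, alpha_8} form a chain of 5 nodes with single edges (A_5), and {alpha_4, alpha_6, alpha_7} form a chain of 3 nodes with a double edge at one end; the terminal node there is the unique long simple root (C_3). A semisimple Lie algebra decomposes uniquely as the direct sum of simple ideals, one per connected component of its Dynkin diagram, so g ≅ A_5 ⊕ C_3 (dimension 35 + 21 = 56).

A_5 ⊕ C_3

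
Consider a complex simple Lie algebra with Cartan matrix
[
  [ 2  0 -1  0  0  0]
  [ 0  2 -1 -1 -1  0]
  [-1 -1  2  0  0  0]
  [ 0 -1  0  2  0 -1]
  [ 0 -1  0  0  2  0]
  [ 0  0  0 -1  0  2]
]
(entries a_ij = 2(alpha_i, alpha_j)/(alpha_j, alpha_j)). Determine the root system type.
The matrix has rank 6 with 2's on the diagonal. Reading the off-diagonal entries as Dynkin edges (a single edge where a_ij = a_ji = -1; a double or triple edge where a_ij * a_ji = 2 or 3), the diagram is a chain of 5 nodes with one extra node attached to the third node from one end (E_6). One simple-root ordering that puts it in standard form is (alpha_1, alpha_5, alpha_3, alpha_2, alpha_4, alpha_6). So the algebra is type E_6.

E6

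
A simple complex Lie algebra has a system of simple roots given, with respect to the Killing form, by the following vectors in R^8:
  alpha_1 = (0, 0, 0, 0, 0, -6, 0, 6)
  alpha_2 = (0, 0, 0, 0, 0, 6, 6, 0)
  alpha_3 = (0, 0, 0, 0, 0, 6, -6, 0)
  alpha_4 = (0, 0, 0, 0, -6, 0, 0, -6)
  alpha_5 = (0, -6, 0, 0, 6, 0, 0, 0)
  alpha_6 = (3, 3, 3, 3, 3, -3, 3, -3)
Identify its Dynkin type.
Compute the Cartan integers a_ij = 2(alpha_i, alpha_j)/(alpha_j, alpha_j); the resulting 6x6 Cartan matrix is
[[2, -1, -1, -1, 0, 0], [-1, 2, 0, 0, 0, 0], [-1, 0, 2, 0, 0, -1], [-1, 0, 0, 2, -1, 0], [0, 0, 0, -1, 2, 0], [0, 0, -1, 0, 0, 2]].
All simple roots have the same length, so the diagram is simply laced. The associated Dynkin diagram is a chain of 5 nodes with one extra node attached to the third node from one end (E_6), so the type is E_6.

type E_6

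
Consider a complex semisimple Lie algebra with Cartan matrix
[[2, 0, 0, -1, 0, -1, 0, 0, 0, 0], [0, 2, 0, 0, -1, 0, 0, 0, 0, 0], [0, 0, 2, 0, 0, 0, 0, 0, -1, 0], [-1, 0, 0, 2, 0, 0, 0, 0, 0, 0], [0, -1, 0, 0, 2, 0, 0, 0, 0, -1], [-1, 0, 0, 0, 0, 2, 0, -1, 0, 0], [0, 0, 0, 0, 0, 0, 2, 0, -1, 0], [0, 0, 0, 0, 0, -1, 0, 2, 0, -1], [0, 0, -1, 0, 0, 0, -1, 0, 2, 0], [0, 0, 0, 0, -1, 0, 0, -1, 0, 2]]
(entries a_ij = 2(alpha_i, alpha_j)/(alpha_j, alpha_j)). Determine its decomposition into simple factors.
A_3 ⊕ A_7

The diagram associated to this matrix has two connected components: the simple roots {alpha_3, alpha_7, alpha_9} form a chain of 3 nodes with single edges (A_3), and {alpha_1, alpha_2, alpha_4, alpha_5, alpha_6, alpha_8, alpha_10} form a chain of 7 nodes with single edges (A_7). A semisimple Lie algebra decomposes uniquely as the direct sum of simple ideals, one per connected component of its Dynkin diagram, so g ≅ A_3 ⊕ A_7 (dimension 15 + 63 = 78).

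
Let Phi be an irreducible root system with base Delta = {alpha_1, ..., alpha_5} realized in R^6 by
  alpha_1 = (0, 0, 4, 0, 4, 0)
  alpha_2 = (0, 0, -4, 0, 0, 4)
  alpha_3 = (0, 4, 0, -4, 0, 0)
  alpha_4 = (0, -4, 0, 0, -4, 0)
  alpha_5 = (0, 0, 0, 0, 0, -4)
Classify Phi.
B5

Compute the Cartan integers a_ij = 2(alpha_i, alpha_j)/(alpha_j, alpha_j); the resulting 5x5 Cartan matrix is
[[2, -1, 0, -1, 0], [-1, 2, 0, 0, -2], [0, 0, 2, -1, 0], [-1, 0, -1, 2, 0], [0, -1, 0, 0, 2]].
The roots have two lengths (squared-length ratio 2:1); the short ones are alpha_{5}. The associated Dynkin diagram is a chain of 5 nodes with a double edge at one end; the terminal node there is the unique short simple root (B_5), so the type is B_5 (the algebra so(11)).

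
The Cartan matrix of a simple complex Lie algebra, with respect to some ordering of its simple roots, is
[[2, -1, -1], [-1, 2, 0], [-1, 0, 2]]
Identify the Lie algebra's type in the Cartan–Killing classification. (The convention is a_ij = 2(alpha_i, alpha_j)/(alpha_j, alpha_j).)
The matrix has rank 3 with 2's on the diagonal. Reading the off-diagonal entries as Dynkin edges (a single edge where a_ij = a_ji = -1; a double or triple edge where a_ij * a_ji = 2 or 3), the diagram is a chain of 3 nodes with single edges (A_3). One simple-root ordering that puts it in standard form is (alpha_2, alpha_1, alpha_3). So the algebra is type A_3, i.e. sl(4).

type A_3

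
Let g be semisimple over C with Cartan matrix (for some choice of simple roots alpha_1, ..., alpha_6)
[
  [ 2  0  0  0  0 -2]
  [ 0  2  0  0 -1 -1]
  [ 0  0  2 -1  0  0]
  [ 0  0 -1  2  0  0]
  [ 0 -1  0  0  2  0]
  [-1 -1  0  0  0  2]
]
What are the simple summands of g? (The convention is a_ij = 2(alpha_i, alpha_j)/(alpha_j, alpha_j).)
The diagram associated to this matrix has two connected components: the simple roots {alpha_3, alpha_4} form a chain of 2 nodes with single edges (A_2), and {alpha_1, alpha_2, alpha_5, alpha_6} form a chain of 4 nodes with a double edge at one end; the terminal node there is the unique long simple root (C_4). A semisimple Lie algebra decomposes uniquely as the direct sum of simple ideals, one per connected component of its Dynkin diagram, so g ≅ A_2 ⊕ C_4 (dimension 8 + 36 = 44).

A_2 (sl(3)) + C_4 (sp(8))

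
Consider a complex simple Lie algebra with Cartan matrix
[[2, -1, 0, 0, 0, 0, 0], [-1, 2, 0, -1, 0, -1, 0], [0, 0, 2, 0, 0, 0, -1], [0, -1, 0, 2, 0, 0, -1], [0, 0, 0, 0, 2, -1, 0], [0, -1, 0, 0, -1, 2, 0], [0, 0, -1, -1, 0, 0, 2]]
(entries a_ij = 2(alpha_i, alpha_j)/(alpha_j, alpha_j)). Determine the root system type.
E_7

The matrix has rank 7 with 2's on the diagonal. Reading the off-diagonal entries as Dynkin edges (a single edge where a_ij = a_ji = -1; a double or triple edge where a_ij * a_ji = 2 or 3), the diagram is a chain of 6 nodes with one extra node attached to the third node from one end (E_7). One simple-root ordering that puts it in standard form is (alpha_5, alpha_1, alpha_6, alpha_2, alpha_4, alpha_7, alpha_3). So the algebra is type E_7.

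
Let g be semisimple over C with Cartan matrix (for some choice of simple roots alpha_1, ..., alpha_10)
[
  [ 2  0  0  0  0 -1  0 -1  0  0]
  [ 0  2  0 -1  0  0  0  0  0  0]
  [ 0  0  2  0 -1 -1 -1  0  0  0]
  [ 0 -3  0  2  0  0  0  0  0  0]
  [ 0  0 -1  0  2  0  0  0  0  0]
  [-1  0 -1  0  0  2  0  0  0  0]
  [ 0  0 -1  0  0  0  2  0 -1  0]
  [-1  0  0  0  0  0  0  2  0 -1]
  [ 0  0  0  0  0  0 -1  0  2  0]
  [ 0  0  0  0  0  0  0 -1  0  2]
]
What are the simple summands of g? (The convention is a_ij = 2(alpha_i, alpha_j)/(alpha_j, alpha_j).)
The diagram associated to this matrix has two connected components: the simple roots {alpha_1, alpha_3, alpha_5, alpha_6, alpha_7, alpha_8, alpha_9, alpha_10} form a chain of 7 nodes with one extra node attached to the third node from one end (E_8), and {alpha_2, alpha_4} form two nodes joined by a triple edge (G_2). A semisimple Lie algebra decomposes uniquely as the direct sum of simple ideals, one per connected component of its Dynkin diagram, so g ≅ E_8 ⊕ G_2 (dimension 248 + 14 = 262).

E_8 ⊕ G_2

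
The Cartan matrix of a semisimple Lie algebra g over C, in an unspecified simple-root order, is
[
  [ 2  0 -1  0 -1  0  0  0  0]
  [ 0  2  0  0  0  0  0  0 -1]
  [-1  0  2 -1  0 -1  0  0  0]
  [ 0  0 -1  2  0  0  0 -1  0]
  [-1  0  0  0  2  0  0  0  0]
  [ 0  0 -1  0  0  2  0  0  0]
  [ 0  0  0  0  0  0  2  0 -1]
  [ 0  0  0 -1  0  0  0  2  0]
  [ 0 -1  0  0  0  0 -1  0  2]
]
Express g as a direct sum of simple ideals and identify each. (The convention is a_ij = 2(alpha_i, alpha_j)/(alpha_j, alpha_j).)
The diagram associated to this matrix has two connected components: the simple roots {alpha_2, alpha_7, alpha_9} form a chain of 3 nodes with single edges (A_3), and {alpha_1, alpha_3, alpha_4, alpha_5, alpha_6, alpha_8} form a chain of 5 nodes with one extra node attached to the third node from one end (E_6). A semisimple Lie algebra decomposes uniquely as the direct sum of simple ideals, one per connected component of its Dynkin diagram, so g ≅ A_3 ⊕ E_6 (dimension 15 + 78 = 93).

type A_3 + type E_6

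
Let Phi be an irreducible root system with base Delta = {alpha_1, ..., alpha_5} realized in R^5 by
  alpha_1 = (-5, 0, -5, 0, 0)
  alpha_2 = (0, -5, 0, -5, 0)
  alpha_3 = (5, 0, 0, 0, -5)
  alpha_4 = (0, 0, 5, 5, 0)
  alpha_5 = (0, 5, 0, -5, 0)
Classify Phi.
D5

Compute the Cartan integers a_ij = 2(alpha_i, alpha_j)/(alpha_j, alpha_j); the resulting 5x5 Cartan matrix is
[[2, 0, -1, -1, 0], [0, 2, 0, -1, 0], [-1, 0, 2, 0, 0], [-1, -1, 0, 2, -1], [0, 0, 0, -1, 2]].
All simple roots have the same length, so the diagram is simply laced. The associated Dynkin diagram is a chain of 3 nodes with a fork of two nodes at one end (D_5), so the type is D_5 (the algebra so(10)).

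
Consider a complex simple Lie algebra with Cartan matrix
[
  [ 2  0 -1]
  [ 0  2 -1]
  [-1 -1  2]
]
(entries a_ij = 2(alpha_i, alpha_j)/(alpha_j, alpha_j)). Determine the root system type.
The matrix has rank 3 with 2's on the diagonal. Reading the off-diagonal entries as Dynkin edges (a single edge where a_ij = a_ji = -1; a double or triple edge where a_ij * a_ji = 2 or 3), the diagram is a chain of 3 nodes with single edges (A_3). One simple-root ordering that puts it in standard form is (alpha_1, alpha_3, alpha_2). So the algebra is type A_3, i.e. sl(4).

A_3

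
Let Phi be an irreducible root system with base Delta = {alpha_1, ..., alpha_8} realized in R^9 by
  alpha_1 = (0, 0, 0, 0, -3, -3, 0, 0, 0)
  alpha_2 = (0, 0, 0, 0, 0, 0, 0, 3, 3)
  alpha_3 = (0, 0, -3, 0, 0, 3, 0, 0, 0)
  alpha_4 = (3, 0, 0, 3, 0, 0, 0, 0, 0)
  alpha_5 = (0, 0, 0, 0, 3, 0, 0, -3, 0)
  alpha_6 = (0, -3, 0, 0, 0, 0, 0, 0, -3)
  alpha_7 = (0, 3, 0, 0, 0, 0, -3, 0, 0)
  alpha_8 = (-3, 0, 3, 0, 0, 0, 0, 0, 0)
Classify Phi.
A_8

Compute the Cartan integers a_ij = 2(alpha_i, alpha_j)/(alpha_j, alpha_j); the resulting 8x8 Cartan matrix is
[[2, 0, -1, 0, -1, 0, 0, 0], [0, 2, 0, 0, -1, -1, 0, 0], [-1, 0, 2, 0, 0, 0, 0, -1], [0, 0, 0, 2, 0, 0, 0, -1], [-1, -1, 0, 0, 2, 0, 0, 0], [0, -1, 0, 0, 0, 2, -1, 0], [0, 0, 0, 0, 0, -1, 2, 0], [0, 0, -1, -1, 0, 0, 0, 2]].
All simple roots have the same length, so the diagram is simply laced. The associated Dynkin diagram is a chain of 8 nodes with single edges (A_8), so the type is A_8 (the algebra sl(9)).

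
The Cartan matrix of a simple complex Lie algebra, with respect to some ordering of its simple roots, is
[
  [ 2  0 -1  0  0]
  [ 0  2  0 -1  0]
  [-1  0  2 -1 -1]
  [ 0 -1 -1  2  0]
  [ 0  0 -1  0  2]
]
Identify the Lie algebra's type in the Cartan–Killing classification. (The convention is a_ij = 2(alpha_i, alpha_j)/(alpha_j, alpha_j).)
D_5 (so(10))

The matrix has rank 5 with 2's on the diagonal. Reading the off-diagonal entries as Dynkin edges (a single edge where a_ij = a_ji = -1; a double or triple edge where a_ij * a_ji = 2 or 3), the diagram is a chain of 3 nodes with a fork of two nodes at one end (D_5). One simple-root ordering that puts it in standard form is (alpha_2, alpha_4, alpha_3, alpha_5, alpha_1). So the algebra is type D_5, i.e. so(10).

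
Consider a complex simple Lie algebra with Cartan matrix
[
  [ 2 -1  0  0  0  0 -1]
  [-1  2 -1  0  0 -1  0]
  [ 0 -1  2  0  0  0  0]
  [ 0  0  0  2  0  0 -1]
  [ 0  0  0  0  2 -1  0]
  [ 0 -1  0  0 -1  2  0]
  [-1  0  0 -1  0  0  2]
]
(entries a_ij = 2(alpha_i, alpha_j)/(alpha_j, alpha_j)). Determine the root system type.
The matrix has rank 7 with 2's on the diagonal. Reading the off-diagonal entries as Dynkin edges (a single edge where a_ij = a_ji = -1; a double or triple edge where a_ij * a_ji = 2 or 3), the diagram is a chain of 6 nodes with one extra node attached to the third node from one end (E_7). One simple-root ordering that puts it in standard form is (alpha_5, alpha_3, alpha_6, alpha_2, alpha_1, alpha_7, alpha_4). So the algebra is type E_7.

E_7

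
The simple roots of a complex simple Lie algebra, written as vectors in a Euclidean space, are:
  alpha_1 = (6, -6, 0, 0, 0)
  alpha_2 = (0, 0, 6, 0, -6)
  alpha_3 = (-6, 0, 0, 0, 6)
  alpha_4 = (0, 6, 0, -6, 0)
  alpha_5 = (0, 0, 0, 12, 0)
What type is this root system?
Compute the Cartan integers a_ij = 2(alpha_i, alpha_j)/(alpha_j, alpha_j); the resulting 5x5 Cartan matrix is
[[2, 0, -1, -1, 0], [0, 2, -1, 0, 0], [-1, -1, 2, 0, 0], [-1, 0, 0, 2, -1], [0, 0, 0, -2, 2]].
The roots have two lengths (squared-length ratio 2:1); the short ones are alpha_{1,2,3,4}. The associated Dynkin diagram is a chain of 5 nodes with a double edge at one end; the terminal node there is the unique long simple root (C_5), so the type is C_5 (the algebra sp(10)).

C_5 (sp(10))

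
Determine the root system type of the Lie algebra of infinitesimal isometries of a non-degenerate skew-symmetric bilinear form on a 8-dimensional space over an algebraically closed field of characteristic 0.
This is sp(8), which has dimension 8(8+1)/2 = 36 and rank 8/2 = 4. In the classification of classical Lie algebras, the symplectic algebra sp(2n) has type C_n; here n = 4, so the Dynkin diagram is a chain of 4 nodes with a double edge at one end; the terminal node there is the unique long simple root (C_4). Hence the type is C_4.

C_4 (sp(8))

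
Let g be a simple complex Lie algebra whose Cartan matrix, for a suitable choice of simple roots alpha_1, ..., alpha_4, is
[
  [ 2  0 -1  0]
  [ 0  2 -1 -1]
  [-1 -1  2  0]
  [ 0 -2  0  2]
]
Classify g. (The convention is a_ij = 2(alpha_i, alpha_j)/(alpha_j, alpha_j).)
C_4 (sp(8))

The matrix has rank 4 with 2's on the diagonal. Reading the off-diagonal entries as Dynkin edges (a single edge where a_ij = a_ji = -1; a double or triple edge where a_ij * a_ji = 2 or 3), the diagram is a chain of 4 nodes with a double edge at one end; the terminal node there is the unique long simple root (C_4). One simple-root ordering that puts it in standard form is (alpha_1, alpha_3, alpha_2, alpha_4). So the algebra is type C_4, i.e. sp(8).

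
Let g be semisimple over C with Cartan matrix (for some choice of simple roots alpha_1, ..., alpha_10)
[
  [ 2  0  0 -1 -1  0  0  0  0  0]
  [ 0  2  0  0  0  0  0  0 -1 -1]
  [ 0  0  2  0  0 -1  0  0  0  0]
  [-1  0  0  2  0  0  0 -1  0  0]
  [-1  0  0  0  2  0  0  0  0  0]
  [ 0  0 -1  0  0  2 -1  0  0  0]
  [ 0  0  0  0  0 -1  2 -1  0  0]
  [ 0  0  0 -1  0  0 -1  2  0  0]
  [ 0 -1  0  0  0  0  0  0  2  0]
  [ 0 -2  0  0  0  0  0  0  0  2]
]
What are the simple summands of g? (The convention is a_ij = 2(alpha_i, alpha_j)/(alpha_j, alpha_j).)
type A_7 ⊕ type C_3

The diagram associated to this matrix has two connected components: the simple roots {alpha_1, alpha_3, alpha_4, alpha_5, alpha_6, alpha_7, alpha_8} form a chain of 7 nodes with single edges (A_7), and {alpha_2, alpha_9, alpha_10} form a chain of 3 nodes with a double edge at one end; the terminal node there is the unique long simple root (C_3). A semisimple Lie algebra decomposes uniquely as the direct sum of simple ideals, one per connected component of its Dynkin diagram, so g ≅ A_7 ⊕ C_3 (dimension 63 + 21 = 84).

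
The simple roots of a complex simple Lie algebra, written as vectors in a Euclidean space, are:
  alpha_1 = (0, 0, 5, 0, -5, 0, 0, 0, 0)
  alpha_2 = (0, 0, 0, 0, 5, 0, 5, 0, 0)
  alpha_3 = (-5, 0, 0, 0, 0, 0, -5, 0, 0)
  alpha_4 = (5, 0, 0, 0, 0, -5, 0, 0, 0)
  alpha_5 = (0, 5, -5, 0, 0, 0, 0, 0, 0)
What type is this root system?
Compute the Cartan integers a_ij = 2(alpha_i, alpha_j)/(alpha_j, alpha_j); the resulting 5x5 Cartan matrix is
[[2, -1, 0, 0, -1], [-1, 2, -1, 0, 0], [0, -1, 2, -1, 0], [0, 0, -1, 2, 0], [-1, 0, 0, 0, 2]].
All simple roots have the same length, so the diagram is simply laced. The associated Dynkin diagram is a chain of 5 nodes with single edges (A_5), so the type is A_5 (the algebra sl(6)).

A5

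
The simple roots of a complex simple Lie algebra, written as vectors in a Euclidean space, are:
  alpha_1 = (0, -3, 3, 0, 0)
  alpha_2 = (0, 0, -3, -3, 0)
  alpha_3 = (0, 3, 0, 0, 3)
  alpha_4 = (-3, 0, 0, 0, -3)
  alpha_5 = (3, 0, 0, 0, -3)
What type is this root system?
type D_5

Compute the Cartan integers a_ij = 2(alpha_i, alpha_j)/(alpha_j, alpha_j); the resulting 5x5 Cartan matrix is
[[2, -1, -1, 0, 0], [-1, 2, 0, 0, 0], [-1, 0, 2, -1, -1], [0, 0, -1, 2, 0], [0, 0, -1, 0, 2]].
All simple roots have the same length, so the diagram is simply laced. The associated Dynkin diagram is a chain of 3 nodes with a fork of two nodes at one end (D_5), so the type is D_5 (the algebra so(10)).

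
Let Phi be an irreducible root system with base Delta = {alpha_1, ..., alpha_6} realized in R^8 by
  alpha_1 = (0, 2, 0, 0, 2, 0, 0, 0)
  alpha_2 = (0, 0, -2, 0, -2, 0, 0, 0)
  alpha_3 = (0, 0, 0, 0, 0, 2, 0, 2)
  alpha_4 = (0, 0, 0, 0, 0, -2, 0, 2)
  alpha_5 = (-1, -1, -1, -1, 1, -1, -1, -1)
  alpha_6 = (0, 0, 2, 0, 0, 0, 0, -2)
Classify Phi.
Compute the Cartan integers a_ij = 2(alpha_i, alpha_j)/(alpha_j, alpha_j); the resulting 6x6 Cartan matrix is
[[2, -1, 0, 0, 0, 0], [-1, 2, 0, 0, 0, -1], [0, 0, 2, 0, -1, -1], [0, 0, 0, 2, 0, -1], [0, 0, -1, 0, 2, 0], [0, -1, -1, -1, 0, 2]].
All simple roots have the same length, so the diagram is simply laced. The associated Dynkin diagram is a chain of 5 nodes with one extra node attached to the third node from one end (E_6), so the type is E_6.

type E_6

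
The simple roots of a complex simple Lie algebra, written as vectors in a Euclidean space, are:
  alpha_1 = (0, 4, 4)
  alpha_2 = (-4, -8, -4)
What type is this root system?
Compute the Cartan integers a_ij = 2(alpha_i, alpha_j)/(alpha_j, alpha_j); the resulting 2x2 Cartan matrix is
[[2, -1], [-3, 2]].
The roots have two lengths (squared-length ratio 3:1); the short ones are alpha_{1}. The associated Dynkin diagram is two nodes joined by a triple edge (G_2), so the type is G_2.

type G_2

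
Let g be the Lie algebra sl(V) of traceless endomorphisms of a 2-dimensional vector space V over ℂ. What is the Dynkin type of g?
A_1 (sl(2))

This is sl(2), which has dimension 2^2 - 1 = 3 and rank 2 - 1 = 1 (a Cartan subalgebra is the diagonal traceless matrices). In the classification of classical Lie algebras, the special linear algebra sl(n+1) has type A_n; here n = 1, so the Dynkin diagram is a chain of 1 nodes with single edges (A_1). Hence the type is A_1.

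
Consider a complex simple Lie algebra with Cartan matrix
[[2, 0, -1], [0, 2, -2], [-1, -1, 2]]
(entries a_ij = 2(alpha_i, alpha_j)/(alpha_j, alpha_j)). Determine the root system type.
The matrix has rank 3 with 2's on the diagonal. Reading the off-diagonal entries as Dynkin edges (a single edge where a_ij = a_ji = -1; a double or triple edge where a_ij * a_ji = 2 or 3), the diagram is a chain of 3 nodes with a double edge at one end; the terminal node there is the unique long simple root (C_3). One simple-root ordering that puts it in standard form is (alpha_1, alpha_3, alpha_2). So the algebra is type C_3, i.e. sp(6).

C_3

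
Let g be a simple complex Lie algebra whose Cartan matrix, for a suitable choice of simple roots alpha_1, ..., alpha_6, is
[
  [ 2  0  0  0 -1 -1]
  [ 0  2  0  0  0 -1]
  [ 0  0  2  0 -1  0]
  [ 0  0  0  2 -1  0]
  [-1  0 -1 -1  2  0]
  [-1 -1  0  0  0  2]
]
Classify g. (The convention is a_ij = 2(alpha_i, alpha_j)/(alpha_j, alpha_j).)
D_6

The matrix has rank 6 with 2's on the diagonal. Reading the off-diagonal entries as Dynkin edges (a single edge where a_ij = a_ji = -1; a double or triple edge where a_ij * a_ji = 2 or 3), the diagram is a chain of 4 nodes with a fork of two nodes at one end (D_6). One simple-root ordering that puts it in standard form is (alpha_2, alpha_6, alpha_1, alpha_5, alpha_4, alpha_3). So the algebra is type D_6, i.e. so(12).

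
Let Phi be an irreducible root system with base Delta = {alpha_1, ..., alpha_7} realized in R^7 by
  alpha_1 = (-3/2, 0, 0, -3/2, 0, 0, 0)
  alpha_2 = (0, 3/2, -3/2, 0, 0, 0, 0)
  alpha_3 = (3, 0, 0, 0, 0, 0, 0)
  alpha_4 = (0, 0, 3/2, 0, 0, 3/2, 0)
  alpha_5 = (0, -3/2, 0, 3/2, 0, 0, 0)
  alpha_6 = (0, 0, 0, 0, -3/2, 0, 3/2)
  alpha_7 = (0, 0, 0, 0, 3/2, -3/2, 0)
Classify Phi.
Compute the Cartan integers a_ij = 2(alpha_i, alpha_j)/(alpha_j, alpha_j); the resulting 7x7 Cartan matrix is
[[2, 0, -1, 0, -1, 0, 0], [0, 2, 0, -1, -1, 0, 0], [-2, 0, 2, 0, 0, 0, 0], [0, -1, 0, 2, 0, 0, -1], [-1, -1, 0, 0, 2, 0, 0], [0, 0, 0, 0, 0, 2, -1], [0, 0, 0, -1, 0, -1, 2]].
The roots have two lengths (squared-length ratio 2:1); the short ones are alpha_{1,2,4,5,6,7}. The associated Dynkin diagram is a chain of 7 nodes with a double edge at one end; the terminal node there is the unique long simple root (C_7), so the type is C_7 (the algebra sp(14)).

C_7 (sp(14))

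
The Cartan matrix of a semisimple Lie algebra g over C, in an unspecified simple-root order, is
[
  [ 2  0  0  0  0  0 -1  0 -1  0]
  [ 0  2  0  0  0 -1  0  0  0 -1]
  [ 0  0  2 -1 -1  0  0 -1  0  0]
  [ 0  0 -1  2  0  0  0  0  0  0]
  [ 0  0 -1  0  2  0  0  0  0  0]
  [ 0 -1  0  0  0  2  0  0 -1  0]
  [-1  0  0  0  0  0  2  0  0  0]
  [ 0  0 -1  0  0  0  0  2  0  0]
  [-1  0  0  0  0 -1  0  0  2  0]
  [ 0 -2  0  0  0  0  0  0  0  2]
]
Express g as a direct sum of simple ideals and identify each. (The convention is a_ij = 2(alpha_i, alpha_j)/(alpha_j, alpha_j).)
The diagram associated to this matrix has two connected components: the simple roots {alpha_1, alpha_2, alpha_6, alpha_7, alpha_9, alpha_10} form a chain of 6 nodes with a double edge at one end; the terminal node there is the unique long simple root (C_6), and {alpha_3, alpha_4, alpha_5, alpha_8} form a chain of 2 nodes with a fork of two nodes at one end (D_4). A semisimple Lie algebra decomposes uniquely as the direct sum of simple ideals, one per connected component of its Dynkin diagram, so g ≅ C_6 ⊕ D_4 (dimension 78 + 28 = 106).

C_6 ⊕ D_4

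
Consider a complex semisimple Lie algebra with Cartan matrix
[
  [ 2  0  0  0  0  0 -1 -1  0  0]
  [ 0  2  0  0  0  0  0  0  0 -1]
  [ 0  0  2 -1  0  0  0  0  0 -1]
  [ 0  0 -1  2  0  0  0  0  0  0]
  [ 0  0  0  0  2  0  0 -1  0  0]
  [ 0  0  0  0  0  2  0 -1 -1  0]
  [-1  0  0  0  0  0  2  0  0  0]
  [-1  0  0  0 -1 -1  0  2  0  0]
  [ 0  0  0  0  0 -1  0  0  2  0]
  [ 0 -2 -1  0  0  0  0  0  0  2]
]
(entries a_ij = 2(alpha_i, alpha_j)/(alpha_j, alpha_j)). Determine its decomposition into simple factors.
The diagram associated to this matrix has two connected components: the simple roots {alpha_2, alpha_3, alpha_4, alpha_10} form a chain of 4 nodes with a double edge at one end; the terminal node there is the unique short simple root (B_4), and {alpha_1, alpha_5, alpha_6, alpha_7, alpha_8, alpha_9} form a chain of 5 nodes with one extra node attached to the third node from one end (E_6). A semisimple Lie algebra decomposes uniquely as the direct sum of simple ideals, one per connected component of its Dynkin diagram, so g ≅ B_4 ⊕ E_6 (dimension 36 + 78 = 114).

B_4 + E_6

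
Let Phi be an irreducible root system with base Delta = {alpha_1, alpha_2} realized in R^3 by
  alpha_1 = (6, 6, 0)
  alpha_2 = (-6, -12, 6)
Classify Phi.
G_2

Compute the Cartan integers a_ij = 2(alpha_i, alpha_j)/(alpha_j, alpha_j); the resulting 2x2 Cartan matrix is
[[2, -1], [-3, 2]].
The roots have two lengths (squared-length ratio 3:1); the short ones are alpha_{1}. The associated Dynkin diagram is two nodes joined by a triple edge (G_2), so the type is G_2.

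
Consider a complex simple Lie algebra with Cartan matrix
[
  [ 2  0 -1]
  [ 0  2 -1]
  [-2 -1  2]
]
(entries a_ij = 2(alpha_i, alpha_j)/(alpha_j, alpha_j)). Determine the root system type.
The matrix has rank 3 with 2's on the diagonal. Reading the off-diagonal entries as Dynkin edges (a single edge where a_ij = a_ji = -1; a double or triple edge where a_ij * a_ji = 2 or 3), the diagram is a chain of 3 nodes with a double edge at one end; the terminal node there is the unique short simple root (B_3). One simple-root ordering that puts it in standard form is (alpha_2, alpha_3, alpha_1). So the algebra is type B_3, i.e. so(7).

B3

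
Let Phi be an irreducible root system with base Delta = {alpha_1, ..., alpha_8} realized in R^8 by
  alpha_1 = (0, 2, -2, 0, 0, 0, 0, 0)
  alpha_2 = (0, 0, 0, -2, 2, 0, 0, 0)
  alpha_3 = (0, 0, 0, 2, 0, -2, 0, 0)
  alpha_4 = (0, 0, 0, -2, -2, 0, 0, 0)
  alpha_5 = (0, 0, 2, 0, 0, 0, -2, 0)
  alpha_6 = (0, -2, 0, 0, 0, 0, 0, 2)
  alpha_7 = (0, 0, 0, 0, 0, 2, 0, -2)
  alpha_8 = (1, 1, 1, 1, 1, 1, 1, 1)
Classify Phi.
Compute the Cartan integers a_ij = 2(alpha_i, alpha_j)/(alpha_j, alpha_j); the resulting 8x8 Cartan matrix is
[[2, 0, 0, 0, -1, -1, 0, 0], [0, 2, -1, 0, 0, 0, 0, 0], [0, -1, 2, -1, 0, 0, -1, 0], [0, 0, -1, 2, 0, 0, 0, -1], [-1, 0, 0, 0, 2, 0, 0, 0], [-1, 0, 0, 0, 0, 2, -1, 0], [0, 0, -1, 0, 0, -1, 2, 0], [0, 0, 0, -1, 0, 0, 0, 2]].
All simple roots have the same length, so the diagram is simply laced. The associated Dynkin diagram is a chain of 7 nodes with one extra node attached to the third node from one end (E_8), so the type is E_8.

type E_8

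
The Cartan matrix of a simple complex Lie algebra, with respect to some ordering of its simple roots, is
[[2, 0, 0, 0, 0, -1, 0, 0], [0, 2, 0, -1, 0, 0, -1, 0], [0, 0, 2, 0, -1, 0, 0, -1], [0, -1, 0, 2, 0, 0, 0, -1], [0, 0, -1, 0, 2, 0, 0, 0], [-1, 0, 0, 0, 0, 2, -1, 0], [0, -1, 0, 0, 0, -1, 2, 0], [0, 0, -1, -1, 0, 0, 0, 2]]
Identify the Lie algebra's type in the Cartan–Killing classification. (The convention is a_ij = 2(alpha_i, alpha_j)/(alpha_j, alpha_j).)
The matrix has rank 8 with 2's on the diagonal. Reading the off-diagonal entries as Dynkin edges (a single edge where a_ij = a_ji = -1; a double or triple edge where a_ij * a_ji = 2 or 3), the diagram is a chain of 8 nodes with single edges (A_8). One simple-root ordering that puts it in standard form is (alpha_5, alpha_3, alpha_8, alpha_4, alpha_2, alpha_7, alpha_6, alpha_1). So the algebra is type A_8, i.e. sl(9).

A_8 (sl(9))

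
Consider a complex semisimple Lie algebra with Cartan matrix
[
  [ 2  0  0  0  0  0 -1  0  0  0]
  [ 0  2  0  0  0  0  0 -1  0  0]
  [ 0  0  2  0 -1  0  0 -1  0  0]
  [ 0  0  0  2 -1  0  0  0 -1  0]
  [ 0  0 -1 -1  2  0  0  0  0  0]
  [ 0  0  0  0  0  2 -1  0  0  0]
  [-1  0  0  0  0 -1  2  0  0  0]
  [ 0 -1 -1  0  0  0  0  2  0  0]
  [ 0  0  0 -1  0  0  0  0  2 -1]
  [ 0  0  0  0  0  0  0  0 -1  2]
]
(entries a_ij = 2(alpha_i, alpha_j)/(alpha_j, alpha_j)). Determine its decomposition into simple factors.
type A_3 + type A_7

The diagram associated to this matrix has two connected components: the simple roots {alpha_1, alpha_6, alpha_7} form a chain of 3 nodes with single edges (A_3), and {alpha_2, alpha_3, alpha_4, alpha_5, alpha_8, alpha_9, alpha_10} form a chain of 7 nodes with single edges (A_7). A semisimple Lie algebra decomposes uniquely as the direct sum of simple ideals, one per connected component of its Dynkin diagram, so g ≅ A_3 ⊕ A_7 (dimension 15 + 63 = 78).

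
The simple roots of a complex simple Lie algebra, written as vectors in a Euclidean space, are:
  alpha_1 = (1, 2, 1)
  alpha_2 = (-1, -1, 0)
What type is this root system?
Compute the Cartan integers a_ij = 2(alpha_i, alpha_j)/(alpha_j, alpha_j); the resulting 2x2 Cartan matrix is
[[2, -3], [-1, 2]].
The roots have two lengths (squared-length ratio 3:1); the short ones are alpha_{2}. The associated Dynkin diagram is two nodes joined by a triple edge (G_2), so the type is G_2.

G2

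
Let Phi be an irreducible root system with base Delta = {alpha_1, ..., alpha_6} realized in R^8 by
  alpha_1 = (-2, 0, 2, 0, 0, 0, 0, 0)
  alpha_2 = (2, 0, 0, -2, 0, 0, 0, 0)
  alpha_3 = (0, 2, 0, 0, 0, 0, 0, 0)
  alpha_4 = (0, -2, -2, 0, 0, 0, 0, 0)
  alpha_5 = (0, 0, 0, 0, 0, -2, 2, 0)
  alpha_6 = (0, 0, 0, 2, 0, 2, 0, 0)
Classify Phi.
Compute the Cartan integers a_ij = 2(alpha_i, alpha_j)/(alpha_j, alpha_j); the resulting 6x6 Cartan matrix is
[[2, -1, 0, -1, 0, 0], [-1, 2, 0, 0, 0, -1], [0, 0, 2, -1, 0, 0], [-1, 0, -2, 2, 0, 0], [0, 0, 0, 0, 2, -1], [0, -1, 0, 0, -1, 2]].
The roots have two lengths (squared-length ratio 2:1); the short ones are alpha_{3}. The associated Dynkin diagram is a chain of 6 nodes with a double edge at one end; the terminal node there is the unique short simple root (B_6), so the type is B_6 (the algebra so(13)).

B_6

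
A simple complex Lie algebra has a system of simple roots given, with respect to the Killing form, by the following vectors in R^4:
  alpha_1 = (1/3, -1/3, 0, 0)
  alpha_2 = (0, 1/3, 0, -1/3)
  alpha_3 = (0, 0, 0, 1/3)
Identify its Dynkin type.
type B_3

Compute the Cartan integers a_ij = 2(alpha_i, alpha_j)/(alpha_j, alpha_j); the resulting 3x3 Cartan matrix is
[[2, -1, 0], [-1, 2, -2], [0, -1, 2]].
The roots have two lengths (squared-length ratio 2:1); the short ones are alpha_{3}. The associated Dynkin diagram is a chain of 3 nodes with a double edge at one end; the terminal node there is the unique short simple root (B_3), so the type is B_3 (the algebra so(7)).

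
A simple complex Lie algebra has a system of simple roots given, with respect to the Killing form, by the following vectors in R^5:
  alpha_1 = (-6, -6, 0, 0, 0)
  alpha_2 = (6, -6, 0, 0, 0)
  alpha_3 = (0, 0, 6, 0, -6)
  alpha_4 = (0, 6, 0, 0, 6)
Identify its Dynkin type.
Compute the Cartan integers a_ij = 2(alpha_i, alpha_j)/(alpha_j, alpha_j); the resulting 4x4 Cartan matrix is
[[2, 0, 0, -1], [0, 2, 0, -1], [0, 0, 2, -1], [-1, -1, -1, 2]].
All simple roots have the same length, so the diagram is simply laced. The associated Dynkin diagram is a chain of 2 nodes with a fork of two nodes at one end (D_4), so the type is D_4 (the algebra so(8)).

type D_4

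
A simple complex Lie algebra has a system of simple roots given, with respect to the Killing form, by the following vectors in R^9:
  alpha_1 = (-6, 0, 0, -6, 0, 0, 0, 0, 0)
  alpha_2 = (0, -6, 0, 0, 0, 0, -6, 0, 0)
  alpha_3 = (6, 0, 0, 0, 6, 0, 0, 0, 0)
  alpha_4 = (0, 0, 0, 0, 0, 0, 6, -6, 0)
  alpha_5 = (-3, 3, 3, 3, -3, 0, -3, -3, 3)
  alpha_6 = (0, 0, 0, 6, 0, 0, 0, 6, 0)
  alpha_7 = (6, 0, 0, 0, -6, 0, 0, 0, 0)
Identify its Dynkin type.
Compute the Cartan integers a_ij = 2(alpha_i, alpha_j)/(alpha_j, alpha_j); the resulting 7x7 Cartan matrix is
[[2, 0, -1, 0, 0, -1, -1], [0, 2, 0, -1, 0, 0, 0], [-1, 0, 2, 0, -1, 0, 0], [0, -1, 0, 2, 0, -1, 0], [0, 0, -1, 0, 2, 0, 0], [-1, 0, 0, -1, 0, 2, 0], [-1, 0, 0, 0, 0, 0, 2]].
All simple roots have the same length, so the diagram is simply laced. The associated Dynkin diagram is a chain of 6 nodes with one extra node attached to the third node from one end (E_7), so the type is E_7.

type E_7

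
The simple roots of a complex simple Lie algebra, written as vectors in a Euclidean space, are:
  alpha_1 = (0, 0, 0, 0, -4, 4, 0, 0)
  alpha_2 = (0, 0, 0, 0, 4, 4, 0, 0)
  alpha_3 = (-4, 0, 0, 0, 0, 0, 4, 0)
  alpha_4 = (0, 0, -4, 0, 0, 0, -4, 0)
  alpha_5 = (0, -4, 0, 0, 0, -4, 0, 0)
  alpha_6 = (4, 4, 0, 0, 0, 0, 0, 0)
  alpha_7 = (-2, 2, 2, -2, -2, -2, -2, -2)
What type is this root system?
E_7

Compute the Cartan integers a_ij = 2(alpha_i, alpha_j)/(alpha_j, alpha_j); the resulting 7x7 Cartan matrix is
[[2, 0, 0, 0, -1, 0, 0], [0, 2, 0, 0, -1, 0, -1], [0, 0, 2, -1, 0, -1, 0], [0, 0, -1, 2, 0, 0, 0], [-1, -1, 0, 0, 2, -1, 0], [0, 0, -1, 0, -1, 2, 0], [0, -1, 0, 0, 0, 0, 2]].
All simple roots have the same length, so the diagram is simply laced. The associated Dynkin diagram is a chain of 6 nodes with one extra node attached to the third node from one end (E_7), so the type is E_7.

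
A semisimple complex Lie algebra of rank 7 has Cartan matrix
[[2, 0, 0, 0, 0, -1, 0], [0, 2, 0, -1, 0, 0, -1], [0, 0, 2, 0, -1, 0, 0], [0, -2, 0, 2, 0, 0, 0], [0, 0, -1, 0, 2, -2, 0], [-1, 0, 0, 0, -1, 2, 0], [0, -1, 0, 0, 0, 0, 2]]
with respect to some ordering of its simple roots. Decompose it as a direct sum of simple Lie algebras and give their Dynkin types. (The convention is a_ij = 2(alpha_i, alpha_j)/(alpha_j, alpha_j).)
The diagram associated to this matrix has two connected components: the simple roots {alpha_2, alpha_4, alpha_7} form a chain of 3 nodes with a double edge at one end; the terminal node there is the unique long simple root (C_3), and {alpha_1, alpha_3, alpha_5, alpha_6} form a chain of 4 nodes with a double edge between the middle two (F_4). A semisimple Lie algebra decomposes uniquely as the direct sum of simple ideals, one per connected component of its Dynkin diagram, so g ≅ C_3 ⊕ F_4 (dimension 21 + 52 = 73).

C_3 (sp(6)) + F_4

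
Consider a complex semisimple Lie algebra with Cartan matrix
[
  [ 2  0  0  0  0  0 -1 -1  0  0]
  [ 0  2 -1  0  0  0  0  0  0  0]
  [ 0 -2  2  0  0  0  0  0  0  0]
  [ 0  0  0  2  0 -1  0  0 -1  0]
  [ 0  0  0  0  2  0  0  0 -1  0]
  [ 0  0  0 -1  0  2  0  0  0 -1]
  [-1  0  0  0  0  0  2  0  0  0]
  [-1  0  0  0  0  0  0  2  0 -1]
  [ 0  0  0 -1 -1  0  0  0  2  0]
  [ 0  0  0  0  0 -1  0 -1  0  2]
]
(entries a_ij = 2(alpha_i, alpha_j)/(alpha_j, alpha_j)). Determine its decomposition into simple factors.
The diagram associated to this matrix has two connected components: the simple roots {alpha_1, alpha_4, alpha_5, alpha_6, alpha_7, alpha_8, alpha_9, alpha_10} form a chain of 8 nodes with single edges (A_8), and {alpha_2, alpha_3} form a chain of 2 nodes with a double edge at one end; the terminal node there is the unique short simple root (B_2). A semisimple Lie algebra decomposes uniquely as the direct sum of simple ideals, one per connected component of its Dynkin diagram, so g ≅ A_8 ⊕ B_2 (dimension 80 + 10 = 90).

A_8 (sl(9)) + B_2 (so(5))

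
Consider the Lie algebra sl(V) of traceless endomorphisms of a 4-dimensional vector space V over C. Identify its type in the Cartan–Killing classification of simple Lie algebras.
A_3

This is sl(4), which has dimension 4^2 - 1 = 15 and rank 4 - 1 = 3 (a Cartan subalgebra is the diagonal traceless matrices). In the classification of classical Lie algebras, the special linear algebra sl(n+1) has type A_n; here n = 3, so the Dynkin diagram is a chain of 3 nodes with single edges (A_3). Hence the type is A_3.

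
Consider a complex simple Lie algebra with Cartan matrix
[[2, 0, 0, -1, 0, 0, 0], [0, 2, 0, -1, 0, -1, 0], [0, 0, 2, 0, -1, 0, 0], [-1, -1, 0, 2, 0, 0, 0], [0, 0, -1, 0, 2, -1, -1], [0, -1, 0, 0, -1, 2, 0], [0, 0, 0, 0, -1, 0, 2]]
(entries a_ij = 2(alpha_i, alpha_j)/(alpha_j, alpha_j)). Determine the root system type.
The matrix has rank 7 with 2's on the diagonal. Reading the off-diagonal entries as Dynkin edges (a single edge where a_ij = a_ji = -1; a double or triple edge where a_ij * a_ji = 2 or 3), the diagram is a chain of 5 nodes with a fork of two nodes at one end (D_7). One simple-root ordering that puts it in standard form is (alpha_1, alpha_4, alpha_2, alpha_6, alpha_5, alpha_3, alpha_7). So the algebra is type D_7, i.e. so(14).

type D_7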